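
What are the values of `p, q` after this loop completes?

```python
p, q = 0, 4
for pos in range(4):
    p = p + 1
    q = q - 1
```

Let's trace through this code step by step.

Initialize: p = 0
Initialize: q = 4
Entering loop: for pos in range(4):
After iteration 1: pos = 0, p = 1, q = 3
After iteration 2: pos = 1, p = 2, q = 2
After iteration 3: pos = 2, p = 3, q = 1
After iteration 4: pos = 3, p = 4, q = 0
Loop ends.

Final answer: 4, 0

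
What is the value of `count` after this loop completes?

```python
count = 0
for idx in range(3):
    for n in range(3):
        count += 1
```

Let's trace through this code step by step.

Initialize: count = 0
Entering loop: for idx in range(3):
After iteration 1: idx = 0, count = 3
After iteration 2: idx = 1, count = 6
After iteration 3: idx = 2, count = 9
Loop ends.

Final answer: 9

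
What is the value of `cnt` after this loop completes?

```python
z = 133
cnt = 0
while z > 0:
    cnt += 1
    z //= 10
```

Let's trace through this code step by step.

Initialize: z = 133
Initialize: cnt = 0
Entering loop: while z > 0:
After iteration 1: z = 13, cnt = 1
After iteration 2: z = 1, cnt = 2
After iteration 3: z = 0, cnt = 3
Loop ends.

Final answer: 3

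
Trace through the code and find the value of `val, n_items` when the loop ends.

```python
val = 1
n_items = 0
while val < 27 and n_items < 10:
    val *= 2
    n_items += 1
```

Let's trace through this code step by step.

Initialize: val = 1
Initialize: n_items = 0
Entering loop: while val < 27 and n_items < 10:
After iteration 1: val = 2, n_items = 1
After iteration 2: val = 4, n_items = 2
After iteration 3: val = 8, n_items = 3
After iteration 4: val = 16, n_items = 4
After iteration 5: val = 32, n_items = 5
Loop ends.

Final answer: 32, 5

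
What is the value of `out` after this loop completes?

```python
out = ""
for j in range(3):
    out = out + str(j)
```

Let's trace through this code step by step.

Initialize: out = ''
Entering loop: for j in range(3):
After iteration 1: j = 0, out = '0'
After iteration 2: j = 1, out = '01'
After iteration 3: j = 2, out = '012'
Loop ends.

Final answer: '012'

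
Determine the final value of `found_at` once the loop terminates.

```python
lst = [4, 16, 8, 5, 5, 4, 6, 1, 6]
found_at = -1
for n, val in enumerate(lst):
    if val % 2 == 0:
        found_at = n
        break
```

Let's trace through this code step by step.

Initialize: lst = [4, 16, 8, 5, 5, 4, 6, 1, 6]
Initialize: found_at = -1
Entering loop: for n, val in enumerate(lst):
After iteration 1: n = 0, val = 4, found_at = 0
Loop ends.

Final answer: 0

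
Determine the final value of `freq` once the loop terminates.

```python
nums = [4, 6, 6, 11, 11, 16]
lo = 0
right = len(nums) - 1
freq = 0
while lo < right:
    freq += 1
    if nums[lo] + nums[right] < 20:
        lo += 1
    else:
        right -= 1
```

Let's trace through this code step by step.

Initialize: nums = [4, 6, 6, 11, 11, 16]
Initialize: lo = 0
Initialize: right = 5
Initialize: freq = 0
Entering loop: while lo < right:
After iteration 1: lo = 0, right = 4, freq = 1
After iteration 2: lo = 1, right = 4, freq = 2
After iteration 3: lo = 2, right = 4, freq = 3
After iteration 4: lo = 3, right = 4, freq = 4
After iteration 5: lo = 3, right = 3, freq = 5
Loop ends.

Final answer: 5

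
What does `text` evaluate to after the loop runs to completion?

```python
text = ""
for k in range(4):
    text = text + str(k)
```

Let's trace through this code step by step.

Initialize: text = ''
Entering loop: for k in range(4):
After iteration 1: k = 0, text = '0'
After iteration 2: k = 1, text = '01'
After iteration 3: k = 2, text = '012'
After iteration 4: k = 3, text = '0123'
Loop ends.

Final answer: '0123'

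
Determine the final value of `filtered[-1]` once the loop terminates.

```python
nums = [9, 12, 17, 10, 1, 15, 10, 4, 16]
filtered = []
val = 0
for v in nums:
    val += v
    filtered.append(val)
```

Let's trace through this code step by step.

Initialize: nums = [9, 12, 17, 10, 1, 15, 10, 4, 16]
Initialize: filtered = []
Initialize: val = 0
Entering loop: for v in nums:
After iteration 1: v = 9, filtered = [9], val = 9
After iteration 2: v = 12, filtered = [9, 21], val = 21
After iteration 3: v = 17, filtered = [9, 21, 38], val = 38
After iteration 4: v = 10, filtered = [9, 21, 38, 48], val = 48
After iteration 5: v = 1, filtered = [9, 21, 38, 48, 49], val = 49
After iteration 6: v = 15, filtered = [9, 21, 38, 48, 49, 64], val = 64
After iteration 7: v = 10, filtered = [9, 21, 38, 48, 49, 64, 74], val = 74
After iteration 8: v = 4, filtered = [9, 21, 38, 48, 49, 64, 74, 78], val = 78
After iteration 9: v = 16, filtered = [9, 21, 38, 48, 49, 64, 74, 78, 94], val = 94
Loop ends.
filtered[-1] = 94

Final answer: 94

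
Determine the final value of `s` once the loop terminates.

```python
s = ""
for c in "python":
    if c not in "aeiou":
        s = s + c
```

Let's trace through this code step by step.

Initialize: s = ''
Entering loop: for c in "python":
After iteration 1: c = 'p', s = 'p'
After iteration 2: c = 'y', s = 'py'
After iteration 3: c = 't', s = 'pyt'
After iteration 4: c = 'h', s = 'pyth'
After iteration 5: c = 'o', s = 'pyth'
After iteration 6: c = 'n', s = 'pythn'
Loop ends.

Final answer: 'pythn'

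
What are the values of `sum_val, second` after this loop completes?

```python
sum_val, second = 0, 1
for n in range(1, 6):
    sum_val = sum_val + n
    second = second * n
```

Let's trace through this code step by step.

Initialize: sum_val = 0
Initialize: second = 1
Entering loop: for n in range(1, 6):
After iteration 1: n = 1, sum_val = 1, second = 1
After iteration 2: n = 2, sum_val = 3, second = 2
After iteration 3: n = 3, sum_val = 6, second = 6
After iteration 4: n = 4, sum_val = 10, second = 24
After iteration 5: n = 5, sum_val = 15, second = 120
Loop ends.

Final answer: 15, 120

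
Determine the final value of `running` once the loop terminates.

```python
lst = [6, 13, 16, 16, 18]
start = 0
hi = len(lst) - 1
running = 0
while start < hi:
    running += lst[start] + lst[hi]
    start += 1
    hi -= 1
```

Let's trace through this code step by step.

Initialize: lst = [6, 13, 16, 16, 18]
Initialize: start = 0
Initialize: hi = 4
Initialize: running = 0
Entering loop: while start < hi:
After iteration 1: start = 1, hi = 3, running = 24
After iteration 2: start = 2, hi = 2, running = 53
Loop ends.

Final answer: 53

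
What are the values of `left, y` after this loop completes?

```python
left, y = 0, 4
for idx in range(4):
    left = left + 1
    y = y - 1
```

Let's trace through this code step by step.

Initialize: left = 0
Initialize: y = 4
Entering loop: for idx in range(4):
After iteration 1: idx = 0, left = 1, y = 3
After iteration 2: idx = 1, left = 2, y = 2
After iteration 3: idx = 2, left = 3, y = 1
After iteration 4: idx = 3, left = 4, y = 0
Loop ends.

Final answer: 4, 0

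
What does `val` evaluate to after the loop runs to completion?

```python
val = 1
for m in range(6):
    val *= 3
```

Let's trace through this code step by step.

Initialize: val = 1
Entering loop: for m in range(6):
After iteration 1: m = 0, val = 3
After iteration 2: m = 1, val = 9
After iteration 3: m = 2, val = 27
After iteration 4: m = 3, val = 81
After iteration 5: m = 4, val = 243
After iteration 6: m = 5, val = 729
Loop ends.

Final answer: 729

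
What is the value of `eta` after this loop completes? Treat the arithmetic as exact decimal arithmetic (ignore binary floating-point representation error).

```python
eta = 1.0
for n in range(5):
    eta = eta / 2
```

Let's trace through this code step by step.

Initialize: eta = 1.0
Entering loop: for n in range(5):
After iteration 1: n = 0, eta = 0.5
After iteration 2: n = 1, eta = 0.25
After iteration 3: n = 2, eta = 0.125
After iteration 4: n = 3, eta = 0.0625
After iteration 5: n = 4, eta = 0.03125
Loop ends.

Final answer: 0.03125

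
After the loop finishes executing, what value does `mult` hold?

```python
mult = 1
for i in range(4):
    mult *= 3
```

Let's trace through this code step by step.

Initialize: mult = 1
Entering loop: for i in range(4):
After iteration 1: i = 0, mult = 3
After iteration 2: i = 1, mult = 9
After iteration 3: i = 2, mult = 27
After iteration 4: i = 3, mult = 81
Loop ends.

Final answer: 81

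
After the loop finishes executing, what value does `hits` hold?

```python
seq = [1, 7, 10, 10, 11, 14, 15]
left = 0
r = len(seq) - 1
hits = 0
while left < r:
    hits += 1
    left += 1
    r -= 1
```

Let's trace through this code step by step.

Initialize: seq = [1, 7, 10, 10, 11, 14, 15]
Initialize: left = 0
Initialize: r = 6
Initialize: hits = 0
Entering loop: while left < r:
After iteration 1: left = 1, r = 5, hits = 1
After iteration 2: left = 2, r = 4, hits = 2
After iteration 3: left = 3, r = 3, hits = 3
Loop ends.

Final answer: 3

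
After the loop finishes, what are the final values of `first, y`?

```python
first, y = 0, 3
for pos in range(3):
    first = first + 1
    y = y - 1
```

Let's trace through this code step by step.

Initialize: first = 0
Initialize: y = 3
Entering loop: for pos in range(3):
After iteration 1: pos = 0, first = 1, y = 2
After iteration 2: pos = 1, first = 2, y = 1
After iteration 3: pos = 2, first = 3, y = 0
Loop ends.

Final answer: 3, 0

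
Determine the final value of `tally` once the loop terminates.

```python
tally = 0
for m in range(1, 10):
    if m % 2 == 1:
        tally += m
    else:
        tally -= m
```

Let's trace through this code step by step.

Initialize: tally = 0
Entering loop: for m in range(1, 10):
After iteration 1: m = 1, tally = 1
After iteration 2: m = 2, tally = -1
After iteration 3: m = 3, tally = 2
After iteration 4: m = 4, tally = -2
After iteration 5: m = 5, tally = 3
After iteration 6: m = 6, tally = -3
After iteration 7: m = 7, tally = 4
After iteration 8: m = 8, tally = -4
After iteration 9: m = 9, tally = 5
Loop ends.

Final answer: 5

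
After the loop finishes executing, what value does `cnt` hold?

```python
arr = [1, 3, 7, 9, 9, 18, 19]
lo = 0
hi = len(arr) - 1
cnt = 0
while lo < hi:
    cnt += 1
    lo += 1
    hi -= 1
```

Let's trace through this code step by step.

Initialize: arr = [1, 3, 7, 9, 9, 18, 19]
Initialize: lo = 0
Initialize: hi = 6
Initialize: cnt = 0
Entering loop: while lo < hi:
After iteration 1: lo = 1, hi = 5, cnt = 1
After iteration 2: lo = 2, hi = 4, cnt = 2
After iteration 3: lo = 3, hi = 3, cnt = 3
Loop ends.

Final answer: 3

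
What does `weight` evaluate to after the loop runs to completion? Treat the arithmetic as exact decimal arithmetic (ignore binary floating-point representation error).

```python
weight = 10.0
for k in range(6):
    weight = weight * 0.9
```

Let's trace through this code step by step.

Initialize: weight = 10.0
Entering loop: for k in range(6):
After iteration 1: k = 0, weight = 9.0
After iteration 2: k = 1, weight = 8.1
After iteration 3: k = 2, weight = 7.29
After iteration 4: k = 3, weight = 6.561
After iteration 5: k = 4, weight = 5.9049
After iteration 6: k = 5, weight = 5.31441
Loop ends.

Final answer: 5.31441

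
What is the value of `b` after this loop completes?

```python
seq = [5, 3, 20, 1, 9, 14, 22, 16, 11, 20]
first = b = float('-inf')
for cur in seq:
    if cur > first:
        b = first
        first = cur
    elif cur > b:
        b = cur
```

Let's trace through this code step by step.

Initialize: seq = [5, 3, 20, 1, 9, 14, 22, 16, 11, 20]
Initialize: first = -inf
Initialize: b = -inf
Entering loop: for cur in seq:
After iteration 1: cur = 5, first = 5, b = -inf
After iteration 2: cur = 3, first = 5, b = 3
After iteration 3: cur = 20, first = 20, b = 5
After iteration 4: cur = 1, first = 20, b = 5
After iteration 5: cur = 9, first = 20, b = 9
After iteration 6: cur = 14, first = 20, b = 14
After iteration 7: cur = 22, first = 22, b = 20
After iteration 8: cur = 16, first = 22, b = 20
After iteration 9: cur = 11, first = 22, b = 20
After iteration 10: cur = 20, first = 22, b = 20
Loop ends.

Final answer: 20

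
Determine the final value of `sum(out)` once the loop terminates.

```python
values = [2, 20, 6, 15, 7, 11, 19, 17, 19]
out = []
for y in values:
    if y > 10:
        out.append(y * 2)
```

Let's trace through this code step by step.

Initialize: values = [2, 20, 6, 15, 7, 11, 19, 17, 19]
Initialize: out = []
Entering loop: for y in values:
After iteration 1: y = 2, out = []
After iteration 2: y = 20, out = [40]
After iteration 3: y = 6, out = [40]
After iteration 4: y = 15, out = [40, 30]
After iteration 5: y = 7, out = [40, 30]
After iteration 6: y = 11, out = [40, 30, 22]
After iteration 7: y = 19, out = [40, 30, 22, 38]
After iteration 8: y = 17, out = [40, 30, 22, 38, 34]
After iteration 9: y = 19, out = [40, 30, 22, 38, 34, 38]
Loop ends.
sum(out) = 202

Final answer: 202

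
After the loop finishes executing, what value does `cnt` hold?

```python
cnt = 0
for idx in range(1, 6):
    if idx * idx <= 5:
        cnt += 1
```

Let's trace through this code step by step.

Initialize: cnt = 0
Entering loop: for idx in range(1, 6):
After iteration 1: idx = 1, cnt = 1
After iteration 2: idx = 2, cnt = 2
After iteration 3: idx = 3, cnt = 2
After iteration 4: idx = 4, cnt = 2
After iteration 5: idx = 5, cnt = 2
Loop ends.

Final answer: 2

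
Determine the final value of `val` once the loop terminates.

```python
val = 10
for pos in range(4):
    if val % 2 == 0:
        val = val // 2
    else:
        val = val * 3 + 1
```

Let's trace through this code step by step.

Initialize: val = 10
Entering loop: for pos in range(4):
After iteration 1: pos = 0, val = 5
After iteration 2: pos = 1, val = 16
After iteration 3: pos = 2, val = 8
After iteration 4: pos = 3, val = 4
Loop ends.

Final answer: 4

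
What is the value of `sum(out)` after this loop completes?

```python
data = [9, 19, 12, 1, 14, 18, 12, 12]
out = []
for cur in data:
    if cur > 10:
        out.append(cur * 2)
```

Let's trace through this code step by step.

Initialize: data = [9, 19, 12, 1, 14, 18, 12, 12]
Initialize: out = []
Entering loop: for cur in data:
After iteration 1: cur = 9, out = []
After iteration 2: cur = 19, out = [38]
After iteration 3: cur = 12, out = [38, 24]
After iteration 4: cur = 1, out = [38, 24]
After iteration 5: cur = 14, out = [38, 24, 28]
After iteration 6: cur = 18, out = [38, 24, 28, 36]
After iteration 7: cur = 12, out = [38, 24, 28, 36, 24]
After iteration 8: cur = 12, out = [38, 24, 28, 36, 24, 24]
Loop ends.
sum(out) = 174

Final answer: 174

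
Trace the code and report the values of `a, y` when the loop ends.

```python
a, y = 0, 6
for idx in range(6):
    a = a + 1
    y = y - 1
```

Let's trace through this code step by step.

Initialize: a = 0
Initialize: y = 6
Entering loop: for idx in range(6):
After iteration 1: idx = 0, a = 1, y = 5
After iteration 2: idx = 1, a = 2, y = 4
After iteration 3: idx = 2, a = 3, y = 3
After iteration 4: idx = 3, a = 4, y = 2
After iteration 5: idx = 4, a = 5, y = 1
After iteration 6: idx = 5, a = 6, y = 0
Loop ends.

Final answer: 6, 0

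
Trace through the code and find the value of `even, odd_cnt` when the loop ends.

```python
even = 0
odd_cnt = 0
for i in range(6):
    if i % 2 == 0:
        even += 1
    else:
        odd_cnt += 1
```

Let's trace through this code step by step.

Initialize: even = 0
Initialize: odd_cnt = 0
Entering loop: for i in range(6):
After iteration 1: i = 0, even = 1, odd_cnt = 0
After iteration 2: i = 1, even = 1, odd_cnt = 1
After iteration 3: i = 2, even = 2, odd_cnt = 1
After iteration 4: i = 3, even = 2, odd_cnt = 2
After iteration 5: i = 4, even = 3, odd_cnt = 2
After iteration 6: i = 5, even = 3, odd_cnt = 3
Loop ends.

Final answer: 3, 3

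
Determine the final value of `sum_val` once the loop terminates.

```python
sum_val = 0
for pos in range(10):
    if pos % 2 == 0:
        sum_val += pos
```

Let's trace through this code step by step.

Initialize: sum_val = 0
Entering loop: for pos in range(10):
After iteration 1: pos = 0, sum_val = 0
After iteration 2: pos = 1, sum_val = 0
After iteration 3: pos = 2, sum_val = 2
After iteration 4: pos = 3, sum_val = 2
After iteration 5: pos = 4, sum_val = 6
After iteration 6: pos = 5, sum_val = 6
After iteration 7: pos = 6, sum_val = 12
After iteration 8: pos = 7, sum_val = 12
After iteration 9: pos = 8, sum_val = 20
After iteration 10: pos = 9, sum_val = 20
Loop ends.

Final answer: 20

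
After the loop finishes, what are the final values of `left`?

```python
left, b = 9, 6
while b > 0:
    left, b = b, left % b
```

Let's trace through this code step by step.

Initialize: left = 9
Initialize: b = 6
Entering loop: while b > 0:
After iteration 1: left = 6, b = 3
After iteration 2: left = 3, b = 0
Loop ends.

Final answer: 3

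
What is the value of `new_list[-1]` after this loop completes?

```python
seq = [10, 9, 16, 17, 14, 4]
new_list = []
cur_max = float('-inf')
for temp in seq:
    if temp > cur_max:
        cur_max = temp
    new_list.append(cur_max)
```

Let's trace through this code step by step.

Initialize: seq = [10, 9, 16, 17, 14, 4]
Initialize: new_list = []
Initialize: cur_max = -inf
Entering loop: for temp in seq:
After iteration 1: temp = 10, new_list = [10], cur_max = 10
After iteration 2: temp = 9, new_list = [10, 10], cur_max = 10
After iteration 3: temp = 16, new_list = [10, 10, 16], cur_max = 16
After iteration 4: temp = 17, new_list = [10, 10, 16, 17], cur_max = 17
After iteration 5: temp = 14, new_list = [10, 10, 16, 17, 17], cur_max = 17
After iteration 6: temp = 4, new_list = [10, 10, 16, 17, 17, 17], cur_max = 17
Loop ends.
new_list[-1] = 17

Final answer: 17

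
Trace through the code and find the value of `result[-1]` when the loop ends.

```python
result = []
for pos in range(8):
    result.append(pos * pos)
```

Let's trace through this code step by step.

Initialize: result = []
Entering loop: for pos in range(8):
After iteration 1: pos = 0, result = [0]
After iteration 2: pos = 1, result = [0, 1]
After iteration 3: pos = 2, result = [0, 1, 4]
After iteration 4: pos = 3, result = [0, 1, 4, 9]
After iteration 5: pos = 4, result = [0, 1, 4, 9, 16]
After iteration 6: pos = 5, result = [0, 1, 4, 9, 16, 25]
After iteration 7: pos = 6, result = [0, 1, 4, 9, 16, 25, 36]
After iteration 8: pos = 7, result = [0, 1, 4, 9, 16, 25, 36, 49]
Loop ends.
result[-1] = 49

Final answer: 49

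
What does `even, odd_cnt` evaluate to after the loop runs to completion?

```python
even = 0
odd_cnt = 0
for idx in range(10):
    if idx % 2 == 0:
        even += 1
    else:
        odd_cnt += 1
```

Let's trace through this code step by step.

Initialize: even = 0
Initialize: odd_cnt = 0
Entering loop: for idx in range(10):
After iteration 1: idx = 0, even = 1, odd_cnt = 0
After iteration 2: idx = 1, even = 1, odd_cnt = 1
After iteration 3: idx = 2, even = 2, odd_cnt = 1
After iteration 4: idx = 3, even = 2, odd_cnt = 2
After iteration 5: idx = 4, even = 3, odd_cnt = 2
After iteration 6: idx = 5, even = 3, odd_cnt = 3
After iteration 7: idx = 6, even = 4, odd_cnt = 3
After iteration 8: idx = 7, even = 4, odd_cnt = 4
After iteration 9: idx = 8, even = 5, odd_cnt = 4
After iteration 10: idx = 9, even = 5, odd_cnt = 5
Loop ends.

Final answer: 5, 5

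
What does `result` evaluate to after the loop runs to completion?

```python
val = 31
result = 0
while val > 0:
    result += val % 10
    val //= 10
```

Let's trace through this code step by step.

Initialize: val = 31
Initialize: result = 0
Entering loop: while val > 0:
After iteration 1: val = 3, result = 1
After iteration 2: val = 0, result = 4
Loop ends.

Final answer: 4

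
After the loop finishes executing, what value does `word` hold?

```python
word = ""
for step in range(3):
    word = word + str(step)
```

Let's trace through this code step by step.

Initialize: word = ''
Entering loop: for step in range(3):
After iteration 1: step = 0, word = '0'
After iteration 2: step = 1, word = '01'
After iteration 3: step = 2, word = '012'
Loop ends.

Final answer: '012'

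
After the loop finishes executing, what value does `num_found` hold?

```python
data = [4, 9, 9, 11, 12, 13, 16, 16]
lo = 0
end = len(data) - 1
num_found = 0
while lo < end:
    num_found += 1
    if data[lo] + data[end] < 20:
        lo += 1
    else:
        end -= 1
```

Let's trace through this code step by step.

Initialize: data = [4, 9, 9, 11, 12, 13, 16, 16]
Initialize: lo = 0
Initialize: end = 7
Initialize: num_found = 0
Entering loop: while lo < end:
After iteration 1: lo = 0, end = 6, num_found = 1
After iteration 2: lo = 0, end = 5, num_found = 2
After iteration 3: lo = 1, end = 5, num_found = 3
After iteration 4: lo = 1, end = 4, num_found = 4
After iteration 5: lo = 1, end = 3, num_found = 5
After iteration 6: lo = 1, end = 2, num_found = 6
After iteration 7: lo = 2, end = 2, num_found = 7
Loop ends.

Final answer: 7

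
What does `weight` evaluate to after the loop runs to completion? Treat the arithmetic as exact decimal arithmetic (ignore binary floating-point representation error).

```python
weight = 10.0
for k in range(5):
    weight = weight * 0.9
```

Let's trace through this code step by step.

Initialize: weight = 10.0
Entering loop: for k in range(5):
After iteration 1: k = 0, weight = 9.0
After iteration 2: k = 1, weight = 8.1
After iteration 3: k = 2, weight = 7.29
After iteration 4: k = 3, weight = 6.561
After iteration 5: k = 4, weight = 5.9049
Loop ends.

Final answer: 5.9049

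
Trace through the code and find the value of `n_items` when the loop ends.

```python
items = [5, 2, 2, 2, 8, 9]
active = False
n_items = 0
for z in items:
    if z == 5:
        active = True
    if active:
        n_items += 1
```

Let's trace through this code step by step.

Initialize: items = [5, 2, 2, 2, 8, 9]
Initialize: active = False
Initialize: n_items = 0
Entering loop: for z in items:
After iteration 1: z = 5, active = True, n_items = 1
After iteration 2: z = 2, active = True, n_items = 2
After iteration 3: z = 2, active = True, n_items = 3
After iteration 4: z = 2, active = True, n_items = 4
After iteration 5: z = 8, active = True, n_items = 5
After iteration 6: z = 9, active = True, n_items = 6
Loop ends.

Final answer: 6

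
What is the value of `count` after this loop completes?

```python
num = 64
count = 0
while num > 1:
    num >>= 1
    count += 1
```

Let's trace through this code step by step.

Initialize: num = 64
Initialize: count = 0
Entering loop: while num > 1:
After iteration 1: num = 32, count = 1
After iteration 2: num = 16, count = 2
After iteration 3: num = 8, count = 3
After iteration 4: num = 4, count = 4
After iteration 5: num = 2, count = 5
After iteration 6: num = 1, count = 6
Loop ends.

Final answer: 6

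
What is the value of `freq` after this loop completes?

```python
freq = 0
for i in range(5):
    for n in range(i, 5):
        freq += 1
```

Let's trace through this code step by step.

Initialize: freq = 0
Entering loop: for i in range(5):
After iteration 1: i = 0, freq = 5
After iteration 2: i = 1, freq = 9
After iteration 3: i = 2, freq = 12
After iteration 4: i = 3, freq = 14
After iteration 5: i = 4, freq = 15
Loop ends.

Final answer: 15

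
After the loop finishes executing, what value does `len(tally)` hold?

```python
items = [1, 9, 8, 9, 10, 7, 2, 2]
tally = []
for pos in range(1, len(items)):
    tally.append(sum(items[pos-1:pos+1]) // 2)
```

Let's trace through this code step by step.

Initialize: items = [1, 9, 8, 9, 10, 7, 2, 2]
Initialize: tally = []
Entering loop: for pos in range(1, len(items)):
After iteration 1: pos = 1, tally = [5]
After iteration 2: pos = 2, tally = [5, 8]
After iteration 3: pos = 3, tally = [5, 8, 8]
After iteration 4: pos = 4, tally = [5, 8, 8, 9]
After iteration 5: pos = 5, tally = [5, 8, 8, 9, 8]
After iteration 6: pos = 6, tally = [5, 8, 8, 9, 8, 4]
After iteration 7: pos = 7, tally = [5, 8, 8, 9, 8, 4, 2]
Loop ends.
len(tally) = 7

Final answer: 7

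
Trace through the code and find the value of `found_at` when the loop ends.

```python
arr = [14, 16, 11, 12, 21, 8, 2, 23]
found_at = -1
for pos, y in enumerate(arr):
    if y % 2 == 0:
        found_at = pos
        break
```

Let's trace through this code step by step.

Initialize: arr = [14, 16, 11, 12, 21, 8, 2, 23]
Initialize: found_at = -1
Entering loop: for pos, y in enumerate(arr):
After iteration 1: pos = 0, y = 14, found_at = 0
Loop ends.

Final answer: 0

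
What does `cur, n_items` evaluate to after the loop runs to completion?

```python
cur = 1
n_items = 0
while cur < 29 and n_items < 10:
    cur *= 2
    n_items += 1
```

Let's trace through this code step by step.

Initialize: cur = 1
Initialize: n_items = 0
Entering loop: while cur < 29 and n_items < 10:
After iteration 1: cur = 2, n_items = 1
After iteration 2: cur = 4, n_items = 2
After iteration 3: cur = 8, n_items = 3
After iteration 4: cur = 16, n_items = 4
After iteration 5: cur = 32, n_items = 5
Loop ends.

Final answer: 32, 5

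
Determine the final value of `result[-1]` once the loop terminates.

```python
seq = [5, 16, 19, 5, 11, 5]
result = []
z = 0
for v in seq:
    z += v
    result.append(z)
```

Let's trace through this code step by step.

Initialize: seq = [5, 16, 19, 5, 11, 5]
Initialize: result = []
Initialize: z = 0
Entering loop: for v in seq:
After iteration 1: v = 5, result = [5], z = 5
After iteration 2: v = 16, result = [5, 21], z = 21
After iteration 3: v = 19, result = [5, 21, 40], z = 40
After iteration 4: v = 5, result = [5, 21, 40, 45], z = 45
After iteration 5: v = 11, result = [5, 21, 40, 45, 56], z = 56
After iteration 6: v = 5, result = [5, 21, 40, 45, 56, 61], z = 61
Loop ends.
result[-1] = 61

Final answer: 61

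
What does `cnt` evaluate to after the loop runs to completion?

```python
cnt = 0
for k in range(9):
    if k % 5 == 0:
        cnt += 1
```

Let's trace through this code step by step.

Initialize: cnt = 0
Entering loop: for k in range(9):
After iteration 1: k = 0, cnt = 1
After iteration 2: k = 1, cnt = 1
After iteration 3: k = 2, cnt = 1
After iteration 4: k = 3, cnt = 1
After iteration 5: k = 4, cnt = 1
After iteration 6: k = 5, cnt = 2
After iteration 7: k = 6, cnt = 2
After iteration 8: k = 7, cnt = 2
After iteration 9: k = 8, cnt = 2
Loop ends.

Final answer: 2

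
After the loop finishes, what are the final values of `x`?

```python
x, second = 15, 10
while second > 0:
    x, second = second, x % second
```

Let's trace through this code step by step.

Initialize: x = 15
Initialize: second = 10
Entering loop: while second > 0:
After iteration 1: x = 10, second = 5
After iteration 2: x = 5, second = 0
Loop ends.

Final answer: 5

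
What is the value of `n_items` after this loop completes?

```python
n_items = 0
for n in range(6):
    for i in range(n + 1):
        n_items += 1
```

Let's trace through this code step by step.

Initialize: n_items = 0
Entering loop: for n in range(6):
After iteration 1: n = 0, n_items = 1, i = 0
After iteration 2: n = 1, n_items = 3, i = 1
After iteration 3: n = 2, n_items = 6, i = 2
After iteration 4: n = 3, n_items = 10, i = 3
After iteration 5: n = 4, n_items = 15, i = 4
After iteration 6: n = 5, n_items = 21, i = 5
Loop ends.

Final answer: 21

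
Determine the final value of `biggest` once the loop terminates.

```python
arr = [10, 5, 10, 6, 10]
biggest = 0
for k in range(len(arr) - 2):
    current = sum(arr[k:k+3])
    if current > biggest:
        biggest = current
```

Let's trace through this code step by step.

Initialize: arr = [10, 5, 10, 6, 10]
Initialize: biggest = 0
Entering loop: for k in range(len(arr) - 2):
After iteration 1: k = 0, biggest = 25, current = 25
After iteration 2: k = 1, biggest = 25, current = 21
After iteration 3: k = 2, biggest = 26, current = 26
Loop ends.

Final answer: 26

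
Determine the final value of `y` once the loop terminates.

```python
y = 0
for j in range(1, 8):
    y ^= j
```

Let's trace through this code step by step.

Initialize: y = 0
Entering loop: for j in range(1, 8):
After iteration 1: j = 1, y = 1
After iteration 2: j = 2, y = 3
After iteration 3: j = 3, y = 0
After iteration 4: j = 4, y = 4
After iteration 5: j = 5, y = 1
After iteration 6: j = 6, y = 7
After iteration 7: j = 7, y = 0
Loop ends.

Final answer: 0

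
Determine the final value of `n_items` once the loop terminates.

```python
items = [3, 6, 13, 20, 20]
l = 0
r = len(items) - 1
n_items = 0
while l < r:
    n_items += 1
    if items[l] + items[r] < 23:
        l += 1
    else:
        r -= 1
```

Let's trace through this code step by step.

Initialize: items = [3, 6, 13, 20, 20]
Initialize: l = 0
Initialize: r = 4
Initialize: n_items = 0
Entering loop: while l < r:
After iteration 1: l = 0, r = 3, n_items = 1
After iteration 2: l = 0, r = 2, n_items = 2
After iteration 3: l = 1, r = 2, n_items = 3
After iteration 4: l = 2, r = 2, n_items = 4
Loop ends.

Final answer: 4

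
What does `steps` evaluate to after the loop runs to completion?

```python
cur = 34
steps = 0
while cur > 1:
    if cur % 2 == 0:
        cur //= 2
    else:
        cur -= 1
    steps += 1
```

Let's trace through this code step by step.

Initialize: cur = 34
Initialize: steps = 0
Entering loop: while cur > 1:
After iteration 1: cur = 17, steps = 1
After iteration 2: cur = 16, steps = 2
After iteration 3: cur = 8, steps = 3
After iteration 4: cur = 4, steps = 4
After iteration 5: cur = 2, steps = 5
After iteration 6: cur = 1, steps = 6
Loop ends.

Final answer: 6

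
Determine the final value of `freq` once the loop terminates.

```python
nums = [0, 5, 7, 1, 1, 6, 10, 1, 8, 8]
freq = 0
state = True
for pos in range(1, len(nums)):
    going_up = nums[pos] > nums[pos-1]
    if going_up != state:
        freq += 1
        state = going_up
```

Let's trace through this code step by step.

Initialize: nums = [0, 5, 7, 1, 1, 6, 10, 1, 8, 8]
Initialize: freq = 0
Initialize: state = True
Entering loop: for pos in range(1, len(nums)):
After iteration 1: pos = 1, freq = 0, state = True, going_up = True
After iteration 2: pos = 2, freq = 0, state = True, going_up = True
After iteration 3: pos = 3, freq = 1, state = False, going_up = False
After iteration 4: pos = 4, freq = 1, state = False, going_up = False
After iteration 5: pos = 5, freq = 2, state = True, going_up = True
After iteration 6: pos = 6, freq = 2, state = True, going_up = True
After iteration 7: pos = 7, freq = 3, state = False, going_up = False
After iteration 8: pos = 8, freq = 4, state = True, going_up = True
After iteration 9: pos = 9, freq = 5, state = False, going_up = False
Loop ends.

Final answer: 5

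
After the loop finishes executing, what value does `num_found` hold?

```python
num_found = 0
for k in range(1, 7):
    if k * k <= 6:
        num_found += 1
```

Let's trace through this code step by step.

Initialize: num_found = 0
Entering loop: for k in range(1, 7):
After iteration 1: k = 1, num_found = 1
After iteration 2: k = 2, num_found = 2
After iteration 3: k = 3, num_found = 2
After iteration 4: k = 4, num_found = 2
After iteration 5: k = 5, num_found = 2
After iteration 6: k = 6, num_found = 2
Loop ends.

Final answer: 2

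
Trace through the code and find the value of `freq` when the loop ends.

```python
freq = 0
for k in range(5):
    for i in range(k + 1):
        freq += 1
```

Let's trace through this code step by step.

Initialize: freq = 0
Entering loop: for k in range(5):
After iteration 1: k = 0, freq = 1, i = 0
After iteration 2: k = 1, freq = 3, i = 1
After iteration 3: k = 2, freq = 6, i = 2
After iteration 4: k = 3, freq = 10, i = 3
After iteration 5: k = 4, freq = 15, i = 4
Loop ends.

Final answer: 15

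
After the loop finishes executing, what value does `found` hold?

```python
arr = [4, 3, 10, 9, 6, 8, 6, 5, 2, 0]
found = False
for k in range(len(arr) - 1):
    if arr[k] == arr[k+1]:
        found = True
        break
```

Let's trace through this code step by step.

Initialize: arr = [4, 3, 10, 9, 6, 8, 6, 5, 2, 0]
Initialize: found = False
Entering loop: for k in range(len(arr) - 1):
After iteration 1: k = 0, found = False
After iteration 2: k = 1, found = False
After iteration 3: k = 2, found = False
After iteration 4: k = 3, found = False
After iteration 5: k = 4, found = False
After iteration 6: k = 5, found = False
After iteration 7: k = 6, found = False
After iteration 8: k = 7, found = False
After iteration 9: k = 8, found = False
Loop ends.

Final answer: False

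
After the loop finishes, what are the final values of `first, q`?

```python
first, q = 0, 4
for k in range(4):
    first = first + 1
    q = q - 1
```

Let's trace through this code step by step.

Initialize: first = 0
Initialize: q = 4
Entering loop: for k in range(4):
After iteration 1: k = 0, first = 1, q = 3
After iteration 2: k = 1, first = 2, q = 2
After iteration 3: k = 2, first = 3, q = 1
After iteration 4: k = 3, first = 4, q = 0
Loop ends.

Final answer: 4, 0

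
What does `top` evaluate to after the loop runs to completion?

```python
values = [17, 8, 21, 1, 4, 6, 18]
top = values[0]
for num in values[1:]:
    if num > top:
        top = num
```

Let's trace through this code step by step.

Initialize: values = [17, 8, 21, 1, 4, 6, 18]
Initialize: top = 17
Entering loop: for num in values[1:]:
After iteration 1: num = 8, top = 17
After iteration 2: num = 21, top = 21
After iteration 3: num = 1, top = 21
After iteration 4: num = 4, top = 21
After iteration 5: num = 6, top = 21
After iteration 6: num = 18, top = 21
Loop ends.

Final answer: 21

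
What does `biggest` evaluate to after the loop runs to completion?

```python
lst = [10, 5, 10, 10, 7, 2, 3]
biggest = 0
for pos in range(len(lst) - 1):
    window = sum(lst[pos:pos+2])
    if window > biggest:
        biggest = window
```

Let's trace through this code step by step.

Initialize: lst = [10, 5, 10, 10, 7, 2, 3]
Initialize: biggest = 0
Entering loop: for pos in range(len(lst) - 1):
After iteration 1: pos = 0, biggest = 15, window = 15
After iteration 2: pos = 1, biggest = 15, window = 15
After iteration 3: pos = 2, biggest = 20, window = 20
After iteration 4: pos = 3, biggest = 20, window = 17
After iteration 5: pos = 4, biggest = 20, window = 9
After iteration 6: pos = 5, biggest = 20, window = 5
Loop ends.

Final answer: 20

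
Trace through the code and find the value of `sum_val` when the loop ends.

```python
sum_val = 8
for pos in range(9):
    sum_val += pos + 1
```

Let's trace through this code step by step.

Initialize: sum_val = 8
Entering loop: for pos in range(9):
After iteration 1: pos = 0, sum_val = 9
After iteration 2: pos = 1, sum_val = 11
After iteration 3: pos = 2, sum_val = 14
After iteration 4: pos = 3, sum_val = 18
After iteration 5: pos = 4, sum_val = 23
After iteration 6: pos = 5, sum_val = 29
After iteration 7: pos = 6, sum_val = 36
After iteration 8: pos = 7, sum_val = 44
After iteration 9: pos = 8, sum_val = 53
Loop ends.

Final answer: 53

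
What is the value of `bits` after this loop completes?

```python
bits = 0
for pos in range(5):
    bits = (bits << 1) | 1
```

Let's trace through this code step by step.

Initialize: bits = 0
Entering loop: for pos in range(5):
After iteration 1: pos = 0, bits = 1
After iteration 2: pos = 1, bits = 3
After iteration 3: pos = 2, bits = 7
After iteration 4: pos = 3, bits = 15
After iteration 5: pos = 4, bits = 31
Loop ends.

Final answer: 31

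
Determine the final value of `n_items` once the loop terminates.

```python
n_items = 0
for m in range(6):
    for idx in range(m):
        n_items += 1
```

Let's trace through this code step by step.

Initialize: n_items = 0
Entering loop: for m in range(6):
After iteration 1: m = 0, n_items = 0
After iteration 2: m = 1, n_items = 1, idx = 0
After iteration 3: m = 2, n_items = 3, idx = 1
After iteration 4: m = 3, n_items = 6, idx = 2
After iteration 5: m = 4, n_items = 10, idx = 3
After iteration 6: m = 5, n_items = 15, idx = 4
Loop ends.

Final answer: 15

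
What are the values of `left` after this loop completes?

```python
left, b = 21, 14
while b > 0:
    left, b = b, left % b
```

Let's trace through this code step by step.

Initialize: left = 21
Initialize: b = 14
Entering loop: while b > 0:
After iteration 1: left = 14, b = 7
After iteration 2: left = 7, b = 0
Loop ends.

Final answer: 7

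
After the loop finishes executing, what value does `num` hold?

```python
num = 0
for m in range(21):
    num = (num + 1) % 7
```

Let's trace through this code step by step.

Initialize: num = 0
Entering loop: for m in range(21):
After iteration 1: m = 0, num = 1
After iteration 2: m = 1, num = 2
After iteration 3: m = 2, num = 3
After iteration 4: m = 3, num = 4
After iteration 5: m = 4, num = 5
After iteration 6: m = 5, num = 6
After iteration 7: m = 6, num = 0
After iteration 8: m = 7, num = 1
After iteration 9: m = 8, num = 2
After iteration 10: m = 9, num = 3
After iteration 11: m = 10, num = 4
After iteration 12: m = 11, num = 5
After iteration 13: m = 12, num = 6
After iteration 14: m = 13, num = 0
After iteration 15: m = 14, num = 1
After iteration 16: m = 15, num = 2
After iteration 17: m = 16, num = 3
After iteration 18: m = 17, num = 4
After iteration 19: m = 18, num = 5
After iteration 20: m = 19, num = 6
After iteration 21: m = 20, num = 0
Loop ends.

Final answer: 0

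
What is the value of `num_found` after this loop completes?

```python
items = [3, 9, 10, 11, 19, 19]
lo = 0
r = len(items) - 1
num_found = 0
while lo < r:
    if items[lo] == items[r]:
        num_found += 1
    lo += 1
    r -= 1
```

Let's trace through this code step by step.

Initialize: items = [3, 9, 10, 11, 19, 19]
Initialize: lo = 0
Initialize: r = 5
Initialize: num_found = 0
Entering loop: while lo < r:
After iteration 1: lo = 1, r = 4, num_found = 0
After iteration 2: lo = 2, r = 3, num_found = 0
After iteration 3: lo = 3, r = 2, num_found = 0
Loop ends.

Final answer: 0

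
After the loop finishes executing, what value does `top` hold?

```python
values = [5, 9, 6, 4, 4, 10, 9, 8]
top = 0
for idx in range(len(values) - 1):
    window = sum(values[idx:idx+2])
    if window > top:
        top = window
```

Let's trace through this code step by step.

Initialize: values = [5, 9, 6, 4, 4, 10, 9, 8]
Initialize: top = 0
Entering loop: for idx in range(len(values) - 1):
After iteration 1: idx = 0, top = 14, window = 14
After iteration 2: idx = 1, top = 15, window = 15
After iteration 3: idx = 2, top = 15, window = 10
After iteration 4: idx = 3, top = 15, window = 8
After iteration 5: idx = 4, top = 15, window = 14
After iteration 6: idx = 5, top = 19, window = 19
After iteration 7: idx = 6, top = 19, window = 17
Loop ends.

Final answer: 19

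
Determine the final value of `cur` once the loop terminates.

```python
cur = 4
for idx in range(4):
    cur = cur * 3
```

Let's trace through this code step by step.

Initialize: cur = 4
Entering loop: for idx in range(4):
After iteration 1: idx = 0, cur = 12
After iteration 2: idx = 1, cur = 36
After iteration 3: idx = 2, cur = 108
After iteration 4: idx = 3, cur = 324
Loop ends.

Final answer: 324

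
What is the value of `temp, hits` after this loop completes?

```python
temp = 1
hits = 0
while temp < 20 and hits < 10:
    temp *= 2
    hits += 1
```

Let's trace through this code step by step.

Initialize: temp = 1
Initialize: hits = 0
Entering loop: while temp < 20 and hits < 10:
After iteration 1: temp = 2, hits = 1
After iteration 2: temp = 4, hits = 2
After iteration 3: temp = 8, hits = 3
After iteration 4: temp = 16, hits = 4
After iteration 5: temp = 32, hits = 5
Loop ends.

Final answer: 32, 5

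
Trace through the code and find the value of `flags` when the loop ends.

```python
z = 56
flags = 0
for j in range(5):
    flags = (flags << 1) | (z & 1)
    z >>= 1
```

Let's trace through this code step by step.

Initialize: z = 56
Initialize: flags = 0
Entering loop: for j in range(5):
After iteration 1: j = 0, z = 28, flags = 0
After iteration 2: j = 1, z = 14, flags = 0
After iteration 3: j = 2, z = 7, flags = 0
After iteration 4: j = 3, z = 3, flags = 1
After iteration 5: j = 4, z = 1, flags = 3
Loop ends.

Final answer: 3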